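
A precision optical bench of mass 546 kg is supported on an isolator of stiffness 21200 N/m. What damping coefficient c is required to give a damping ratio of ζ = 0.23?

c_c = 2√(k·m) = 2√(21200 × 546) = 6804 N·s/m.
c = ζ·c_c = 0.23 × 6804 = 1565 N·s/m.

1570 N·s/m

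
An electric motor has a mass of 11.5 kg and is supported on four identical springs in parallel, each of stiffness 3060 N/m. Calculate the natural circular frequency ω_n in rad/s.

32.6 rad/s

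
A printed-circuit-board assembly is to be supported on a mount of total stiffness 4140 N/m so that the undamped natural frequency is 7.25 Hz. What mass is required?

2.00 kg

ω_n = 2πf_n = 2π × 7.25 = 45.55 rad/s.
m = k/ω_n² = 4140/45.55² = 4140/2075 = 1.995 kg.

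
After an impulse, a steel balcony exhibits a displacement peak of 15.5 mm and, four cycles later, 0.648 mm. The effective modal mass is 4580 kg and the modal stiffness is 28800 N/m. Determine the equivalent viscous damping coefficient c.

2880 N·s/m

Logarithmic decrement δ = (1/n)·ln(x₀/x_n) = (1/4)·ln(15.5/0.648) = (1/4)·ln(23.92) = 0.7937.
ζ = δ/√(4π² + δ²) = 0.7937/√(39.48 + 0.630) = 0.7937/6.333 = 0.1253.
c = ζ · 2√(km) = 0.1253 × 2√(28800 × 4580) = 0.1253 × 22970 = 2879 N·s/m.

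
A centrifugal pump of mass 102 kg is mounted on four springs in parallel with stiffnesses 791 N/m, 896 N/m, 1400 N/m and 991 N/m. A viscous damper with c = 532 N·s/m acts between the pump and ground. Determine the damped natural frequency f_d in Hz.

Parallel springs add: k_eq = 791 + 896 + 1400 + 991 = 4078 N/m.
ω_n = √(k_eq/m) = √(4078/102) = 6.323 rad/s.
Critical damping c_c = 2√(k_eq·m) = 2√(4078 × 102) = 1290 N·s/m, so ζ = c/c_c = 532/1290 = 0.4124.
ω_d = ω_n√(1 − ζ²) = 6.323 × √(1 − 0.170) = 5.760 rad/s.
f_d = ω_d/(2π) = 0.9168 Hz.

0.917 Hz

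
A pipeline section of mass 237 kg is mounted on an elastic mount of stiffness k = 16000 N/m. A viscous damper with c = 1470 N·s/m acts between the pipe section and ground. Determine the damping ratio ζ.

ω_n = √(k/m) = √(16000/237) = 8.216 rad/s.
Critical damping c_c = 2√(k·m) = 2√(16000 × 237) = 3895 N·s/m, so ζ = c/c_c = 1470/3895 = 0.3774.

0.377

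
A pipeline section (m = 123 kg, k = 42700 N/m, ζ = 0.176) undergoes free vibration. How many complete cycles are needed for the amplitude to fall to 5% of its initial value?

3 cycles

Logarithmic decrement δ = 2πζ/√(1 − ζ²) = 2π × 0.1760/√(1 − 0.0310) = 1.123.
x_n/x₀ = e^(−nδ) ≤ 0.05; take ln: n ≥ ln(1/0.05)/δ = 2.996/1.123 = 2.667.
So 3 complete cycles are required.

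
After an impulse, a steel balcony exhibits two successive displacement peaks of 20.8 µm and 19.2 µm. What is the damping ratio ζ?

0.0127

Logarithmic decrement δ = (1/n)·ln(x₀/x_n) = (1/1)·ln(20.8/19.2) = (1/1)·ln(1.083) = 0.08004.
ζ = δ/√(4π² + δ²) = 0.08004/√(39.48 + 0.00641) = 0.08004/6.284 = 0.01274.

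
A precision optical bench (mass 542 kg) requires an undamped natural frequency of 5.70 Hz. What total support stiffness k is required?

695000 N/m

ω_n = 2πf_n = 2π × 5.70 = 35.81 rad/s.
k = m·ω_n² = 542 × 35.81² = 542 × 1283 = 695200 N/m.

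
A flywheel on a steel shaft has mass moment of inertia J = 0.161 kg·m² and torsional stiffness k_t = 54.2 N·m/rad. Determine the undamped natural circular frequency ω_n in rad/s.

18.3 rad/s

ω_n = √(k_t/J) = √(54.2/0.161) = √336.6 = 18.35 rad/s.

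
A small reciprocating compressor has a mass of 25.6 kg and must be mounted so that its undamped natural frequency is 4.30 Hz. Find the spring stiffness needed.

ω_n = 2πf_n = 2π × 4.30 = 27.02 rad/s.
k = m·ω_n² = 25.6 × 27.02² = 25.6 × 730.0 = 18690 N/m.

18700 N/m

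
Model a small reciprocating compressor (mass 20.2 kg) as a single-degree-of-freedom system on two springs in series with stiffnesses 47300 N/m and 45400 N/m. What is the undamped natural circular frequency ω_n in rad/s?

Series springs: 1/k_eq = 1/47300 + 1/45400 = 4.317×10^-5, so k_eq = 23170 N/m.
ω_n = √(k_eq/m) = √(23170/20.2) = √1147 = 33.86 rad/s.

33.9 rad/s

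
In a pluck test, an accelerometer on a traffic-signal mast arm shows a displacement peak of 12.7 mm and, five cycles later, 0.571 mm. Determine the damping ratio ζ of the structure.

0.0983

Logarithmic decrement δ = (1/n)·ln(x₀/x_n) = (1/5)·ln(12.7/0.571) = (1/5)·ln(22.24) = 0.6204.
ζ = δ/√(4π² + δ²) = 0.6204/√(39.48 + 0.385) = 0.6204/6.314 = 0.09826.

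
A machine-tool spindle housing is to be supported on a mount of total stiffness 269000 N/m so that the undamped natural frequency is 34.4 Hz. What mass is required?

5.76 kg

ω_n = 2πf_n = 2π × 34.4 = 216.1 rad/s.
m = k/ω_n² = 269000/216.1² = 269000/46720 = 5.758 kg.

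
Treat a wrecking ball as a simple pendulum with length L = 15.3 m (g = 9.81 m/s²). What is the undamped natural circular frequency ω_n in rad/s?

0.801 rad/s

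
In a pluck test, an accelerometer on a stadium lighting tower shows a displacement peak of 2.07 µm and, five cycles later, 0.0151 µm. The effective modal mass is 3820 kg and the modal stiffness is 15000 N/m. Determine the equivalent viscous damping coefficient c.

2340 N·s/m

Logarithmic decrement δ = (1/n)·ln(x₀/x_n) = (1/5)·ln(2.07/0.0151) = (1/5)·ln(137.1) = 0.9841.
ζ = δ/√(4π² + δ²) = 0.9841/√(39.48 + 0.968) = 0.9841/6.360 = 0.1547.
c = ζ · 2√(km) = 0.1547 × 2√(15000 × 3820) = 0.1547 × 15140 = 2343 N·s/m.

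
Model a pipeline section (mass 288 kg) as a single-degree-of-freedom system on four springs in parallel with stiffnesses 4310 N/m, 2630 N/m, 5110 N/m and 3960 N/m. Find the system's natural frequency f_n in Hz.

Parallel springs add: k_eq = 4310 + 2630 + 5110 + 3960 = 16010 N/m.
ω_n = √(k_eq/m) = √(16010/288) = √55.59 = 7.456 rad/s.
f_n = ω_n/(2π) = 7.456/6.283 = 1.187 Hz.

1.19 Hz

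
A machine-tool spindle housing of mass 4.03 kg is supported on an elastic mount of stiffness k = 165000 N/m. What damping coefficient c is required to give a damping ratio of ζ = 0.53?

864 N·s/m

c_c = 2√(k·m) = 2√(165000 × 4.03) = 1631 N·s/m.
c = ζ·c_c = 0.53 × 1631 = 864.4 N·s/m.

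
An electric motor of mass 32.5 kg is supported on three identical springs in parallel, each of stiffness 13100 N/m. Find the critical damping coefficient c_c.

2260 N·s/m

Parallel springs add: k_eq = 3 × 13100 = 39300 N/m.
c_c = 2√(k_eq·m) = 2√(39300 × 32.5) = 2 × 1130 = 2260 N·s/m.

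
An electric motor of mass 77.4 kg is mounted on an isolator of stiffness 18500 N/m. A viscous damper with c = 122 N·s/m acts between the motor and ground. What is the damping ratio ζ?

0.0510

ω_n = √(k/m) = √(18500/77.4) = 15.46 rad/s.
Critical damping c_c = 2√(k·m) = 2√(18500 × 77.4) = 2393 N·s/m, so ζ = c/c_c = 122/2393 = 0.05098.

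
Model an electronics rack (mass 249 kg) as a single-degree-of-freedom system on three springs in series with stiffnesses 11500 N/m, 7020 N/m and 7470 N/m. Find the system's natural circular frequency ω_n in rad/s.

3.32 rad/s

Series springs: 1/k_eq = 1/11500 + 1/7020 + 1/7470 = 0.0003633, so k_eq = 2753 N/m.
ω_n = √(k_eq/m) = √(2753/249) = √11.06 = 3.325 rad/s.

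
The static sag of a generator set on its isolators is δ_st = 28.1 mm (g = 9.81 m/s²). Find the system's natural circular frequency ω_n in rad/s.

ω_n = √(g/δ_st) = √(9.81/0.0281) = √349.1 = 18.68 rad/s.

18.7 rad/s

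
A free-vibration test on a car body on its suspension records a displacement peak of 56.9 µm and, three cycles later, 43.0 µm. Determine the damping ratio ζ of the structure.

Logarithmic decrement δ = (1/n)·ln(x₀/x_n) = (1/3)·ln(56.9/43.0) = (1/3)·ln(1.323) = 0.09337.
ζ = δ/√(4π² + δ²) = 0.09337/√(39.48 + 0.00872) = 0.09337/6.284 = 0.01486.

0.0149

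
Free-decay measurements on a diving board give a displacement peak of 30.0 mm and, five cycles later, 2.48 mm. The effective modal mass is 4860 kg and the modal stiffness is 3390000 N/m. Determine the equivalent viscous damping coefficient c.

20300 N·s/m

Logarithmic decrement δ = (1/n)·ln(x₀/x_n) = (1/5)·ln(30.0/2.48) = (1/5)·ln(12.10) = 0.4986.
ζ = δ/√(4π² + δ²) = 0.4986/√(39.48 + 0.249) = 0.4986/6.303 = 0.07910.
c = ζ · 2√(km) = 0.07910 × 2√(3390000 × 4860) = 0.07910 × 256700 = 20310 N·s/m.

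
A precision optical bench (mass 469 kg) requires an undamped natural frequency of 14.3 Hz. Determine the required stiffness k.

3790000 N/m

ω_n = 2πf_n = 2π × 14.3 = 89.85 rad/s.
k = m·ω_n² = 469 × 89.85² = 469 × 8073 = 3786000 N/m.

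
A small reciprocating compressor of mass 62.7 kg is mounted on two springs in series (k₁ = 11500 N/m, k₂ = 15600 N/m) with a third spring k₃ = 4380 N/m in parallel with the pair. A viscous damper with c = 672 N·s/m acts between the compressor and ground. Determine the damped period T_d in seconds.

0.519 s

Series pair: k_s = k₁k₂/(k₁+k₂) = (11500)(15600)/(11500 + 15600) = 6620 N/m. In parallel with k₃: k_eq = 6620 + 4380 = 11000 N/m.
ω_n = √(k_eq/m) = √(11000/62.7) = 13.25 rad/s.
Critical damping c_c = 2√(k_eq·m) = 2√(11000 × 62.7) = 1661 N·s/m, so ζ = c/c_c = 672/1661 = 0.4046.
ω_d = ω_n√(1 − ζ²) = 13.25 × √(1 − 0.164) = 12.11 rad/s.
T_d = 2π/ω_d = 0.5187 s.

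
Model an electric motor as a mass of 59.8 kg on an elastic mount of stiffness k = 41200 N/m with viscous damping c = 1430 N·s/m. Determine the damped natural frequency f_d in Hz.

ω_n = √(k/m) = √(41200/59.8) = 26.25 rad/s.
Critical damping c_c = 2√(k·m) = 2√(41200 × 59.8) = 3139 N·s/m, so ζ = c/c_c = 1430/3139 = 0.4555.
ω_d = ω_n√(1 − ζ²) = 26.25 × √(1 − 0.207) = 23.37 rad/s.
f_d = ω_d/(2π) = 3.719 Hz.

3.72 Hz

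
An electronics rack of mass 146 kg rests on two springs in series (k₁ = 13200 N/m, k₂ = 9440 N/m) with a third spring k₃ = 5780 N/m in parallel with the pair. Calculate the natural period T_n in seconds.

0.715 s

Series pair: k_s = k₁k₂/(k₁+k₂) = (13200)(9440)/(13200 + 9440) = 5504 N/m. In parallel with k₃: k_eq = 5504 + 5780 = 11280 N/m.
ω_n = √(k_eq/m) = √(11280/146) = √77.29 = 8.791 rad/s.
T_n = 2π/ω_n = 6.283/8.791 = 0.7147 s.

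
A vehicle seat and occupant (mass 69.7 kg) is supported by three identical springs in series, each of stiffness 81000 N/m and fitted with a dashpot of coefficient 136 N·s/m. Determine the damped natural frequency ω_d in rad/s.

19.7 rad/s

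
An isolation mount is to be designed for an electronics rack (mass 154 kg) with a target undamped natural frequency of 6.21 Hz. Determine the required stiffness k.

234000 N/m

ω_n = 2πf_n = 2π × 6.21 = 39.02 rad/s.
k = m·ω_n² = 154 × 39.02² = 154 × 1522 = 234500 N/m.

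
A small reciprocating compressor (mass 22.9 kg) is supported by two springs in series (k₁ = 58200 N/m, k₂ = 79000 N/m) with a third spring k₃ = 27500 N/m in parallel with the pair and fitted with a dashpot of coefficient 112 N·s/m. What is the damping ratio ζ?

0.0474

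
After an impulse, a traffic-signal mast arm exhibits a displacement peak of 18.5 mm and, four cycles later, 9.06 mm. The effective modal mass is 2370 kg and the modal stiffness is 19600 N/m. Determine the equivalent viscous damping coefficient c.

387 N·s/m

Logarithmic decrement δ = (1/n)·ln(x₀/x_n) = (1/4)·ln(18.5/9.06) = (1/4)·ln(2.042) = 0.1785.
ζ = δ/√(4π² + δ²) = 0.1785/√(39.48 + 0.0319) = 0.1785/6.286 = 0.02839.
c = ζ · 2√(km) = 0.02839 × 2√(19600 × 2370) = 0.02839 × 13630 = 387.0 N·s/m.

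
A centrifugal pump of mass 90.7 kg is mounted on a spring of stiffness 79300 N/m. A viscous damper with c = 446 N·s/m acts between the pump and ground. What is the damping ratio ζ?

0.0832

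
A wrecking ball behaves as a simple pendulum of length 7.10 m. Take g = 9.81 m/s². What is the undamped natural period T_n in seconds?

For a simple pendulum ω_n = √(g/L) = √(9.81/7.10) = √1.382 = 1.175 rad/s.
T_n = 2π/ω_n = 6.283/1.175 = 5.345 s.

5.35 s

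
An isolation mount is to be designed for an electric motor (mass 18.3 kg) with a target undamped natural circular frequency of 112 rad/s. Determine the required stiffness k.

230000 N/m

k = m·ω_n² = 18.3 × 112.0² = 18.3 × 12540 = 229600 N/m.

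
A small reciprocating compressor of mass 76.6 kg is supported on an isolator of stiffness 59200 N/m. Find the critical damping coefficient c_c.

4260 N·s/m

c_c = 2√(k·m) = 2√(59200 × 76.6) = 2 × 2129 = 4259 N·s/m.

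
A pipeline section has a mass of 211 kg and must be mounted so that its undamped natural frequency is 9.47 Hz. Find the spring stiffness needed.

ω_n = 2πf_n = 2π × 9.47 = 59.50 rad/s.
k = m·ω_n² = 211 × 59.50² = 211 × 3540 = 747000 N/m.

747000 N/m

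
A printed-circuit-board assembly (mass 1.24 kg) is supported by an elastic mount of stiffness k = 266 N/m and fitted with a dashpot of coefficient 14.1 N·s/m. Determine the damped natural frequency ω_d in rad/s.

ω_n = √(k/m) = √(266.0/1.24) = 14.65 rad/s.
Critical damping c_c = 2√(k·m) = 2√(266.0 × 1.24) = 36.32 N·s/m, so ζ = c/c_c = 14.1/36.32 = 0.3882.
ω_d = ω_n√(1 − ζ²) = 14.65 × √(1 − 0.151) = 13.50 rad/s.

13.5 rad/s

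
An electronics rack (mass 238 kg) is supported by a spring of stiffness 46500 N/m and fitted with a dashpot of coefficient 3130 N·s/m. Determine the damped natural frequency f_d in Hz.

1.96 Hz

ω_n = √(k/m) = √(46500/238) = 13.98 rad/s.
Critical damping c_c = 2√(k·m) = 2√(46500 × 238) = 6653 N·s/m, so ζ = c/c_c = 3130/6653 = 0.4704.
ω_d = ω_n√(1 − ζ²) = 13.98 × √(1 − 0.221) = 12.33 rad/s.
f_d = ω_d/(2π) = 1.963 Hz.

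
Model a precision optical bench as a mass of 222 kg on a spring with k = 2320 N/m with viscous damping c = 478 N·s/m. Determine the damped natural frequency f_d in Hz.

0.485 Hz

ω_n = √(k/m) = √(2320/222) = 3.233 rad/s.
Critical damping c_c = 2√(k·m) = 2√(2320 × 222) = 1435 N·s/m, so ζ = c/c_c = 478/1435 = 0.3330.
ω_d = ω_n√(1 − ζ²) = 3.233 × √(1 − 0.111) = 3.048 rad/s.
f_d = ω_d/(2π) = 0.4851 Hz.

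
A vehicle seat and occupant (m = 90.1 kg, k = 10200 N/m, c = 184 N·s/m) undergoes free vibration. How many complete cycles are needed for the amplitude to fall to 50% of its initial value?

ζ = c/(2√(km)) = 184/(2√(10200 × 90.1)) = 184/1917 = 0.09597.
Logarithmic decrement δ = 2πζ/√(1 − ζ²) = 2π × 0.09597/√(1 − 0.00921) = 0.6058.
x_n/x₀ = e^(−nδ) ≤ 0.5; take ln: n ≥ ln(1/0.5)/δ = 0.6931/0.6058 = 1.144.
So 2 complete cycles are required.

2 cycles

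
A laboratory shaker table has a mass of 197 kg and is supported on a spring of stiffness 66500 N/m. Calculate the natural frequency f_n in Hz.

2.92 Hz

ω_n = √(k/m) = √(66500/197) = √337.6 = 18.37 rad/s.
f_n = ω_n/(2π) = 18.37/6.283 = 2.924 Hz.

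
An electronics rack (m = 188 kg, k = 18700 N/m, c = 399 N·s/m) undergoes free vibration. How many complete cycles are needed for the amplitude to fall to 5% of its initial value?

5 cycles

ζ = c/(2√(km)) = 399/(2√(18700 × 188)) = 399/3750 = 0.1064.
Logarithmic decrement δ = 2πζ/√(1 − ζ²) = 2π × 0.1064/√(1 − 0.0113) = 0.6723.
x_n/x₀ = e^(−nδ) ≤ 0.05; take ln: n ≥ ln(1/0.05)/δ = 2.996/0.6723 = 4.456.
So 5 complete cycles are required.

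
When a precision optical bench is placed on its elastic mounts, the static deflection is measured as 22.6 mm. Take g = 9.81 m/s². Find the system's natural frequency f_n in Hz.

ω_n = √(g/δ_st) = √(9.81/0.0226) = √434.1 = 20.83 rad/s.
f_n = ω_n/(2π) = 20.83/6.283 = 3.316 Hz.

3.32 Hz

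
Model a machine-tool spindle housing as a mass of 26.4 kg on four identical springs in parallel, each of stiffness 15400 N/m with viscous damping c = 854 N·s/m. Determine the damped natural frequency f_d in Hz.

7.24 Hz

Parallel springs add: k_eq = 4 × 15400 = 61600 N/m.
ω_n = √(k_eq/m) = √(61600/26.4) = 48.30 rad/s.
Critical damping c_c = 2√(k_eq·m) = 2√(61600 × 26.4) = 2550 N·s/m, so ζ = c/c_c = 854/2550 = 0.3348.
ω_d = ω_n√(1 − ζ²) = 48.30 × √(1 − 0.112) = 45.52 rad/s.
f_d = ω_d/(2π) = 7.244 Hz.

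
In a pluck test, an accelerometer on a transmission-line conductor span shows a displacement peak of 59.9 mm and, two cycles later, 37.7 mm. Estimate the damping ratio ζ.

0.0368

Logarithmic decrement δ = (1/n)·ln(x₀/x_n) = (1/2)·ln(59.9/37.7) = (1/2)·ln(1.589) = 0.2315.
ζ = δ/√(4π² + δ²) = 0.2315/√(39.48 + 0.0536) = 0.2315/6.287 = 0.03682.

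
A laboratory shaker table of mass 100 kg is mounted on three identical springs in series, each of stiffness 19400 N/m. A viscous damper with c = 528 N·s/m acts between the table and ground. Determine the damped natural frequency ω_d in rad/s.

Series springs: 1/k_eq = 3/19400, so k_eq = 19400/3 = 6467 N/m.
ω_n = √(k_eq/m) = √(6467/100) = 8.042 rad/s.
Critical damping c_c = 2√(k_eq·m) = 2√(6467 × 100) = 1608 N·s/m, so ζ = c/c_c = 528/1608 = 0.3283.
ω_d = ω_n√(1 − ζ²) = 8.042 × √(1 − 0.108) = 7.596 rad/s.

7.60 rad/s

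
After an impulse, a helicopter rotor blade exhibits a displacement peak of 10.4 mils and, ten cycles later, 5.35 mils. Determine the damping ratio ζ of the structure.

0.0106

Logarithmic decrement δ = (1/n)·ln(x₀/x_n) = (1/10)·ln(10.4/5.35) = (1/10)·ln(1.944) = 0.06647.
ζ = δ/√(4π² + δ²) = 0.06647/√(39.48 + 0.00442) = 0.06647/6.284 = 0.01058.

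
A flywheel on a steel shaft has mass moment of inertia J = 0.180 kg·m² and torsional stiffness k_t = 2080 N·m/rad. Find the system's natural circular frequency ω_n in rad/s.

ω_n = √(k_t/J) = √(2080/0.180) = √11560 = 107.5 rad/s.

107 rad/s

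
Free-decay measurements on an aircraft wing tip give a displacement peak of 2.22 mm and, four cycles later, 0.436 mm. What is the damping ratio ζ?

0.0646

Logarithmic decrement δ = (1/n)·ln(x₀/x_n) = (1/4)·ln(2.22/0.436) = (1/4)·ln(5.092) = 0.4069.
ζ = δ/√(4π² + δ²) = 0.4069/√(39.48 + 0.166) = 0.4069/6.296 = 0.06463.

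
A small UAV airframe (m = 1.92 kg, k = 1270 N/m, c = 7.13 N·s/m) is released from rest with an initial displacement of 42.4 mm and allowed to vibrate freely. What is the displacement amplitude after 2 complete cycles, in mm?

17.1 mm

ζ = c/(2√(km)) = 7.13/(2√(1270 × 1.92)) = 7.13/98.76 = 0.07219.
Logarithmic decrement δ = 2πζ/√(1 − ζ²) = 2π × 0.07219/√(1 − 0.00521) = 0.4548.
After n cycles, x_n/x₀ = e^(−nδ), so x_2 = 42.4 × e^(−2 × 0.4548) = 42.4 × 0.4027 = 17.07 mm.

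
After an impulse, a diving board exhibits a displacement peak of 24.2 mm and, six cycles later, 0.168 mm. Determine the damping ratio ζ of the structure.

0.131

Logarithmic decrement δ = (1/n)·ln(x₀/x_n) = (1/6)·ln(24.2/0.168) = (1/6)·ln(144.0) = 0.8284.
ζ = δ/√(4π² + δ²) = 0.8284/√(39.48 + 0.686) = 0.8284/6.338 = 0.1307.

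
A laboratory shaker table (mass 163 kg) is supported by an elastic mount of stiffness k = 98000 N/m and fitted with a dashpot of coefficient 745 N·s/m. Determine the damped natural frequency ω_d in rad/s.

24.4 rad/s

ω_n = √(k/m) = √(98000/163) = 24.52 rad/s.
Critical damping c_c = 2√(k·m) = 2√(98000 × 163) = 7993 N·s/m, so ζ = c/c_c = 745/7993 = 0.09320.
ω_d = ω_n√(1 − ζ²) = 24.52 × √(1 − 0.00869) = 24.41 rad/s.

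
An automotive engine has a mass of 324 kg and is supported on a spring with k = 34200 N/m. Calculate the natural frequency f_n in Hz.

1.64 Hz

ω_n = √(k/m) = √(34200/324) = √105.6 = 10.27 rad/s.
f_n = ω_n/(2π) = 10.27/6.283 = 1.635 Hz.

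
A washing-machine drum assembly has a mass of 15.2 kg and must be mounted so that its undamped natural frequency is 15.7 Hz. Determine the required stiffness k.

148000 N/m

ω_n = 2πf_n = 2π × 15.7 = 98.65 rad/s.
k = m·ω_n² = 15.2 × 98.65² = 15.2 × 9731 = 147900 N/m.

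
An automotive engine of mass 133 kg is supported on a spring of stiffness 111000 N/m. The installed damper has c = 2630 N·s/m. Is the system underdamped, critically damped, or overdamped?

underdamped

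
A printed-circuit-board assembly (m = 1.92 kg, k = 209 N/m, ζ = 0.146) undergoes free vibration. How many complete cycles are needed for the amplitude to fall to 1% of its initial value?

5 cycles

Logarithmic decrement δ = 2πζ/√(1 − ζ²) = 2π × 0.1460/√(1 − 0.0213) = 0.9273.
x_n/x₀ = e^(−nδ) ≤ 0.01; take ln: n ≥ ln(1/0.01)/δ = 4.605/0.9273 = 4.966.
So 5 complete cycles are required.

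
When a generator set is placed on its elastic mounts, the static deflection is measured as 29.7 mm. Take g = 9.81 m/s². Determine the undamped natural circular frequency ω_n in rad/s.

ω_n = √(g/δ_st) = √(9.81/0.0297) = √330.3 = 18.17 rad/s.

18.2 rad/s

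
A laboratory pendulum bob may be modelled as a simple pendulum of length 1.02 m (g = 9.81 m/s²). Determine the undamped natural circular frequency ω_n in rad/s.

3.10 rad/s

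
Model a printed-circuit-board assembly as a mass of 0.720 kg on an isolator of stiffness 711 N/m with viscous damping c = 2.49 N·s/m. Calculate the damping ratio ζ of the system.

ω_n = √(k/m) = √(711.0/0.720) = 31.42 rad/s.
Critical damping c_c = 2√(k·m) = 2√(711.0 × 0.720) = 45.25 N·s/m, so ζ = c/c_c = 2.49/45.25 = 0.05503.

0.0550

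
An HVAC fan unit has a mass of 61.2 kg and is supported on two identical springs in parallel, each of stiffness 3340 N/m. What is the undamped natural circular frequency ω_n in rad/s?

10.4 rad/s

Parallel springs add: k_eq = 2 × 3340 = 6680 N/m.
ω_n = √(k_eq/m) = √(6680/61.2) = √109.2 = 10.45 rad/s.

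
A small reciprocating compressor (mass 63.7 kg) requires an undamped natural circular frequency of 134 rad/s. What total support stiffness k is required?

1140000 N/m

k = m·ω_n² = 63.7 × 134.0² = 63.7 × 17960 = 1144000 N/m.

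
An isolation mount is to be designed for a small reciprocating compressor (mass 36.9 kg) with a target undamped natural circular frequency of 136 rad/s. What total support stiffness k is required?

683000 N/m

k = m·ω_n² = 36.9 × 136.0² = 36.9 × 18500 = 682500 N/m.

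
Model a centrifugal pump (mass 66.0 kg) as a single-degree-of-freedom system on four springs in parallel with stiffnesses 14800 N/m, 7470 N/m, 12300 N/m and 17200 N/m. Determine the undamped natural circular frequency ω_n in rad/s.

Parallel springs add: k_eq = 14800 + 7470 + 12300 + 17200 = 51770 N/m.
ω_n = √(k_eq/m) = √(51770/66.0) = √784.4 = 28.01 rad/s.

28.0 rad/s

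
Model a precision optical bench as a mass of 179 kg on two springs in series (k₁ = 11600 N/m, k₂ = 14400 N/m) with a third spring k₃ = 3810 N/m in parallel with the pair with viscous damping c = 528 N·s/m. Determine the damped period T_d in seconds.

0.847 s

Series pair: k_s = k₁k₂/(k₁+k₂) = (11600)(14400)/(11600 + 14400) = 6425 N/m. In parallel with k₃: k_eq = 6425 + 3810 = 10230 N/m.
ω_n = √(k_eq/m) = √(10230/179) = 7.562 rad/s.
Critical damping c_c = 2√(k_eq·m) = 2√(10230 × 179) = 2707 N·s/m, so ζ = c/c_c = 528/2707 = 0.1950.
ω_d = ω_n√(1 − ζ²) = 7.562 × √(1 − 0.0380) = 7.416 rad/s.
T_d = 2π/ω_d = 0.8472 s.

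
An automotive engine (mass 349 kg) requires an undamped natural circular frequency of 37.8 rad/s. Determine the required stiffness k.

499000 N/m

k = m·ω_n² = 349 × 37.80² = 349 × 1429 = 498700 N/m.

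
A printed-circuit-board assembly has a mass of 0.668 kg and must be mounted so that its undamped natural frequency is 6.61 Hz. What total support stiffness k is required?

ω_n = 2πf_n = 2π × 6.61 = 41.53 rad/s.
k = m·ω_n² = 0.668 × 41.53² = 0.668 × 1725 = 1152 N/m.

1150 N/m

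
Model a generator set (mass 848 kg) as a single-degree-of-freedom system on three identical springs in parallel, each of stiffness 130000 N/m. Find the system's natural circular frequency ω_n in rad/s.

Parallel springs add: k_eq = 3 × 130000 = 390000 N/m.
ω_n = √(k_eq/m) = √(390000/848) = √459.9 = 21.45 rad/s.

21.4 rad/s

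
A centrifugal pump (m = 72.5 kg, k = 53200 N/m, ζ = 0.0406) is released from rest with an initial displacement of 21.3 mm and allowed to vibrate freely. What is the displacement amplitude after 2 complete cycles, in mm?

Logarithmic decrement δ = 2πζ/√(1 − ζ²) = 2π × 0.04060/√(1 − 0.00165) = 0.2553.
After n cycles, x_n/x₀ = e^(−nδ), so x_2 = 21.3 × e^(−2 × 0.2553) = 21.3 × 0.6001 = 12.78 mm.

12.8 mm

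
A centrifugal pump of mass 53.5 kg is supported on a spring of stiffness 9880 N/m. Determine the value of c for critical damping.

1450 N·s/m

c_c = 2√(k·m) = 2√(9880 × 53.5) = 2 × 727.0 = 1454 N·s/m.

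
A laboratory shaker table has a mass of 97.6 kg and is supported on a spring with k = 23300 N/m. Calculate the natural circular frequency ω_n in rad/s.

ω_n = √(k/m) = √(23300/97.6) = √238.7 = 15.45 rad/s.

15.5 rad/s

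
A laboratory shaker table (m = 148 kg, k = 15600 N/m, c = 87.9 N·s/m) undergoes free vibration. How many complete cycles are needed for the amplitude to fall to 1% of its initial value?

26 cycles

ζ = c/(2√(km)) = 87.9/(2√(15600 × 148)) = 87.9/3039 = 0.02892.
Logarithmic decrement δ = 2πζ/√(1 − ζ²) = 2π × 0.02892/√(1 − 0.000837) = 0.1818.
x_n/x₀ = e^(−nδ) ≤ 0.01; take ln: n ≥ ln(1/0.01)/δ = 4.605/0.1818 = 25.33.
So 26 complete cycles are required.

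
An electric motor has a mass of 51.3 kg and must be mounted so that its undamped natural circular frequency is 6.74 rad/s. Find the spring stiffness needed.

2330 N/m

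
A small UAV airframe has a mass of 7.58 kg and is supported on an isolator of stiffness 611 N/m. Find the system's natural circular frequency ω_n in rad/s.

ω_n = √(k/m) = √(611.0/7.58) = √80.61 = 8.978 rad/s.

8.98 rad/s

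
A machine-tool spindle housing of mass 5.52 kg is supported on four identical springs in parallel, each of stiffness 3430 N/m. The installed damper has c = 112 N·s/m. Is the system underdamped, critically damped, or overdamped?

Parallel springs add: k_eq = 4 × 3430 = 13720 N/m.
c_c = 2√(k_eq·m) = 550.4 N·s/m; ζ = c/c_c = 112/550.4 = 0.203.
Since ζ < 1 the system is underdamped.

underdamped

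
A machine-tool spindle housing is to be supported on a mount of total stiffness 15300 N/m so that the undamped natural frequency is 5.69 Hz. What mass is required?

12.0 kg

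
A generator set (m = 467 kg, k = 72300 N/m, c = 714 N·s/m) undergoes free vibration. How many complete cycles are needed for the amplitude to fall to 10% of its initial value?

6 cycles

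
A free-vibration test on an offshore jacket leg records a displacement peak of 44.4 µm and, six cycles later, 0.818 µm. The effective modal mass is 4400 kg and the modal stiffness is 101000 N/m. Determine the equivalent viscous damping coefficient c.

4440 N·s/m

Logarithmic decrement δ = (1/n)·ln(x₀/x_n) = (1/6)·ln(44.4/0.818) = (1/6)·ln(54.28) = 0.6657.
ζ = δ/√(4π² + δ²) = 0.6657/√(39.48 + 0.443) = 0.6657/6.318 = 0.1054.
c = ζ · 2√(km) = 0.1054 × 2√(101000 × 4400) = 0.1054 × 42160 = 4442 N·s/m.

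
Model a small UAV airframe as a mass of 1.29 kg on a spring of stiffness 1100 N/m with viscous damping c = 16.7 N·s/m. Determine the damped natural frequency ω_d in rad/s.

28.5 rad/s

ω_n = √(k/m) = √(1100/1.29) = 29.20 rad/s.
Critical damping c_c = 2√(k·m) = 2√(1100 × 1.29) = 75.34 N·s/m, so ζ = c/c_c = 16.7/75.34 = 0.2217.
ω_d = ω_n√(1 − ζ²) = 29.20 × √(1 − 0.0491) = 28.47 rad/s.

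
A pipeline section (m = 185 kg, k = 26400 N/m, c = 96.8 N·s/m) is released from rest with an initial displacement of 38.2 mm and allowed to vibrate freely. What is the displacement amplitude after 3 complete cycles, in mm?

ζ = c/(2√(km)) = 96.8/(2√(26400 × 185)) = 96.8/4420 = 0.02190.
Logarithmic decrement δ = 2πζ/√(1 − ζ²) = 2π × 0.02190/√(1 − 0.000480) = 0.1376.
After n cycles, x_n/x₀ = e^(−nδ), so x_3 = 38.2 × e^(−3 × 0.1376) = 38.2 × 0.6617 = 25.28 mm.

25.3 mm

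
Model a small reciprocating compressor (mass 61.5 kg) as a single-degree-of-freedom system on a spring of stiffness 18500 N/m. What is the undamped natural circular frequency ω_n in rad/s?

17.3 rad/s

ω_n = √(k/m) = √(18500/61.5) = √300.8 = 17.34 rad/s.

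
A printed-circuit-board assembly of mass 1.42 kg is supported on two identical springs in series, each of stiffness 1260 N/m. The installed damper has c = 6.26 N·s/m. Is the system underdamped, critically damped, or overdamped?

Series springs: 1/k_eq = 2/1260, so k_eq = 1260/2 = 630.0 N/m.
c_c = 2√(k_eq·m) = 59.82 N·s/m; ζ = c/c_c = 6.26/59.82 = 0.105.
Since ζ < 1 the system is underdamped.

underdamped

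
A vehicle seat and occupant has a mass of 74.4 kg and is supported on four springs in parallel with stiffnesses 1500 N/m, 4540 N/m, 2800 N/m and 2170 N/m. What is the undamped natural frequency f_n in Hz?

Parallel springs add: k_eq = 1500 + 4540 + 2800 + 2170 = 11010 N/m.
ω_n = √(k_eq/m) = √(11010/74.4) = √148.0 = 12.16 rad/s.
f_n = ω_n/(2π) = 12.16/6.283 = 1.936 Hz.

1.94 Hz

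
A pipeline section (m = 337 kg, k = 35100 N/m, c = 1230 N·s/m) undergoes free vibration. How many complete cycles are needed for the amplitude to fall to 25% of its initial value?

ζ = c/(2√(km)) = 1230/(2√(35100 × 337)) = 1230/6879 = 0.1788.
Logarithmic decrement δ = 2πζ/√(1 − ζ²) = 2π × 0.1788/√(1 − 0.0320) = 1.142.
x_n/x₀ = e^(−nδ) ≤ 0.25; take ln: n ≥ ln(1/0.25)/δ = 1.386/1.142 = 1.214.
So 2 complete cycles are required.

2 cycles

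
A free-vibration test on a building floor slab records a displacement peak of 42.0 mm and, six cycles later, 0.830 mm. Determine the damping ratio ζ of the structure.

Logarithmic decrement δ = (1/n)·ln(x₀/x_n) = (1/6)·ln(42.0/0.830) = (1/6)·ln(50.60) = 0.6540.
ζ = δ/√(4π² + δ²) = 0.6540/√(39.48 + 0.428) = 0.6540/6.317 = 0.1035.

0.104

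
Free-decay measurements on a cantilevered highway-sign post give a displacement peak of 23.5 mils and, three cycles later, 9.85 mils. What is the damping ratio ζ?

0.0461

Logarithmic decrement δ = (1/n)·ln(x₀/x_n) = (1/3)·ln(23.5/9.85) = (1/3)·ln(2.386) = 0.2898.
ζ = δ/√(4π² + δ²) = 0.2898/√(39.48 + 0.0840) = 0.2898/6.290 = 0.04608.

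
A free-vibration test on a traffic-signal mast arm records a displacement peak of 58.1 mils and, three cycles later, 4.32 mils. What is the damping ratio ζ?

0.137

Logarithmic decrement δ = (1/n)·ln(x₀/x_n) = (1/3)·ln(58.1/4.32) = (1/3)·ln(13.45) = 0.8663.
ζ = δ/√(4π² + δ²) = 0.8663/√(39.48 + 0.750) = 0.8663/6.343 = 0.1366.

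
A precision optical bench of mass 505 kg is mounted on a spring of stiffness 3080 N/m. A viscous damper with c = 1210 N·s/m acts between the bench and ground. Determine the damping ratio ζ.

ω_n = √(k/m) = √(3080/505) = 2.470 rad/s.
Critical damping c_c = 2√(k·m) = 2√(3080 × 505) = 2494 N·s/m, so ζ = c/c_c = 1210/2494 = 0.4851.

0.485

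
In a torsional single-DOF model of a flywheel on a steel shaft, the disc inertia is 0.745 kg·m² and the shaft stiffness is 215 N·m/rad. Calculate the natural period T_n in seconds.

ω_n = √(k_t/J) = √(215/0.745) = √288.6 = 16.99 rad/s.
T_n = 2π/ω_n = 6.283/16.99 = 0.3699 s.

0.370 s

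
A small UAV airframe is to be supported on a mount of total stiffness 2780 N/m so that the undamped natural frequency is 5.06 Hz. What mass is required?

ω_n = 2πf_n = 2π × 5.06 = 31.79 rad/s.
m = k/ω_n² = 2780/31.79² = 2780/1011 = 2.750 kg.

2.75 kg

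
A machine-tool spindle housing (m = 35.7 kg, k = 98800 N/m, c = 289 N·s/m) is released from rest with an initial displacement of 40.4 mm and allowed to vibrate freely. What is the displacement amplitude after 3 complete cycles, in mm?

9.43 mm

ζ = c/(2√(km)) = 289/(2√(98800 × 35.7)) = 289/3756 = 0.07694.
Logarithmic decrement δ = 2πζ/√(1 − ζ²) = 2π × 0.07694/√(1 − 0.00592) = 0.4849.
After n cycles, x_n/x₀ = e^(−nδ), so x_3 = 40.4 × e^(−3 × 0.4849) = 40.4 × 0.2335 = 9.433 mm.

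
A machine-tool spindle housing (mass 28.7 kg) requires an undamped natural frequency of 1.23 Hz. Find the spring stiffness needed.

ω_n = 2πf_n = 2π × 1.23 = 7.728 rad/s.
k = m·ω_n² = 28.7 × 7.728² = 28.7 × 59.73 = 1714 N/m.

1710 N/m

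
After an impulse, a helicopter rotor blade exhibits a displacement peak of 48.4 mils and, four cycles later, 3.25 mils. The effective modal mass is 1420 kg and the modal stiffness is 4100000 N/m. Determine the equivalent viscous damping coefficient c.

Logarithmic decrement δ = (1/n)·ln(x₀/x_n) = (1/4)·ln(48.4/3.25) = (1/4)·ln(14.89) = 0.6752.
ζ = δ/√(4π² + δ²) = 0.6752/√(39.48 + 0.456) = 0.6752/6.319 = 0.1068.
c = ζ · 2√(km) = 0.1068 × 2√(4100000 × 1420) = 0.1068 × 152600 = 16310 N·s/m.

16300 N·s/m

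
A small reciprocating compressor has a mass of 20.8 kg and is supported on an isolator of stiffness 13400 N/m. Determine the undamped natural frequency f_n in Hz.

ω_n = √(k/m) = √(13400/20.8) = √644.2 = 25.38 rad/s.
f_n = ω_n/(2π) = 25.38/6.283 = 4.040 Hz.

4.04 Hz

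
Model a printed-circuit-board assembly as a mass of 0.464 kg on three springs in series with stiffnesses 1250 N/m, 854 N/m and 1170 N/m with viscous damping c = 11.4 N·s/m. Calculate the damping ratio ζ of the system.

0.445

Series springs: 1/k_eq = 1/1250 + 1/854 + 1/1170 = 0.002826, so k_eq = 353.9 N/m.
ω_n = √(k_eq/m) = √(353.9/0.464) = 27.62 rad/s.
Critical damping c_c = 2√(k_eq·m) = 2√(353.9 × 0.464) = 25.63 N·s/m, so ζ = c/c_c = 11.4/25.63 = 0.4448.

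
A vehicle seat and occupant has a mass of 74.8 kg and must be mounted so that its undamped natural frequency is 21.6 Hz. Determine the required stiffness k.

ω_n = 2πf_n = 2π × 21.6 = 135.7 rad/s.
k = m·ω_n² = 74.8 × 135.7² = 74.8 × 18420 = 1378000 N/m.

1380000 N/m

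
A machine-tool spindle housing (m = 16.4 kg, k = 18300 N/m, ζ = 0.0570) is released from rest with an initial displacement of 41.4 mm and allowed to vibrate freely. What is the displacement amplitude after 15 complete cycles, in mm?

0.191 mm

Logarithmic decrement δ = 2πζ/√(1 − ζ²) = 2π × 0.05700/√(1 − 0.00325) = 0.3587.
After n cycles, x_n/x₀ = e^(−nδ), so x_15 = 41.4 × e^(−15 × 0.3587) = 41.4 × 0.004604 = 0.1906 mm.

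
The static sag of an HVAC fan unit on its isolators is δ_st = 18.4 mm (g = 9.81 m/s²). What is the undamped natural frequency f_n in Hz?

3.67 Hz

ω_n = √(g/δ_st) = √(9.81/0.0184) = √533.2 = 23.09 rad/s.
f_n = ω_n/(2π) = 23.09/6.283 = 3.675 Hz.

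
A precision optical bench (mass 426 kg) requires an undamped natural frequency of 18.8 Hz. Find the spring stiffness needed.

5940000 N/m

ω_n = 2πf_n = 2π × 18.8 = 118.1 rad/s.
k = m·ω_n² = 426 × 118.1² = 426 × 13950 = 5944000 N/m.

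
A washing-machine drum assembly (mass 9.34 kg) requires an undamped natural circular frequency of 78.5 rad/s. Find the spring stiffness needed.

57600 N/m

k = m·ω_n² = 9.34 × 78.50² = 9.34 × 6162 = 57560 N/m.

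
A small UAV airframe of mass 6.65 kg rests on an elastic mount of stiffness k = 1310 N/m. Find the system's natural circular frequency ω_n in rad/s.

14.0 rad/s

ω_n = √(k/m) = √(1310/6.65) = √197.0 = 14.04 rad/s.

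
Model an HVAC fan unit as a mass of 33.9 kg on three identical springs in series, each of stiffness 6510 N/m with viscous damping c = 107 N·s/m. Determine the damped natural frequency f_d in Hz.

Series springs: 1/k_eq = 3/6510, so k_eq = 6510/3 = 2170 N/m.
ω_n = √(k_eq/m) = √(2170/33.9) = 8.001 rad/s.
Critical damping c_c = 2√(k_eq·m) = 2√(2170 × 33.9) = 542.4 N·s/m, so ζ = c/c_c = 107/542.4 = 0.1973.
ω_d = ω_n√(1 − ζ²) = 8.001 × √(1 − 0.0389) = 7.844 rad/s.
f_d = ω_d/(2π) = 1.248 Hz.

1.25 Hz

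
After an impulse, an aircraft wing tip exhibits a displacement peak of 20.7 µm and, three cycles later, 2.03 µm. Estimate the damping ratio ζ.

0.122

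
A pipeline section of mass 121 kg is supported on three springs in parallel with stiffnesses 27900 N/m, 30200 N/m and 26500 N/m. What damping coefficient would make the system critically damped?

Parallel springs add: k_eq = 27900 + 30200 + 26500 = 84600 N/m.
c_c = 2√(k_eq·m) = 2√(84600 × 121) = 2 × 3199 = 6399 N·s/m.

6400 N·s/m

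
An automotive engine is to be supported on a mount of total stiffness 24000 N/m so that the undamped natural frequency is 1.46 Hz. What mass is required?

285 kg

ω_n = 2πf_n = 2π × 1.46 = 9.173 rad/s.
m = k/ω_n² = 24000/9.173² = 24000/84.15 = 285.2 kg.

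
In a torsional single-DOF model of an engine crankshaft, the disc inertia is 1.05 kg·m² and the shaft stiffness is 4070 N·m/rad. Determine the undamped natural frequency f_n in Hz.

9.91 Hz

ω_n = √(k_t/J) = √(4070/1.05) = √3876 = 62.26 rad/s.
f_n = ω_n/(2π) = 62.26/6.283 = 9.909 Hz.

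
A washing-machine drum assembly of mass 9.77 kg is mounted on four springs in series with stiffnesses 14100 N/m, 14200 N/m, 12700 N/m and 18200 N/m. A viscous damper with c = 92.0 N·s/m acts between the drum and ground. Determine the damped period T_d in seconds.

0.336 s

Series springs: 1/k_eq = 1/14100 + 1/14200 + 1/12700 + 1/18200 = 0.0002750, so k_eq = 3636 N/m.
ω_n = √(k_eq/m) = √(3636/9.77) = 19.29 rad/s.
Critical damping c_c = 2√(k_eq·m) = 2√(3636 × 9.77) = 377.0 N·s/m, so ζ = c/c_c = 92.0/377.0 = 0.2441.
ω_d = ω_n√(1 − ζ²) = 19.29 × √(1 − 0.0596) = 18.71 rad/s.
T_d = 2π/ω_d = 0.3359 s.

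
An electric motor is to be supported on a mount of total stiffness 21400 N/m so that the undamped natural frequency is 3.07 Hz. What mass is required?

ω_n = 2πf_n = 2π × 3.07 = 19.29 rad/s.
m = k/ω_n² = 21400/19.29² = 21400/372.1 = 57.51 kg.

57.5 kg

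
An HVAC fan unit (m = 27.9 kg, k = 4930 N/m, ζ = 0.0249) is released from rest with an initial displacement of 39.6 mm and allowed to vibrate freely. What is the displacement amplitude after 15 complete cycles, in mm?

Logarithmic decrement δ = 2πζ/√(1 − ζ²) = 2π × 0.02490/√(1 − 0.000620) = 0.1565.
After n cycles, x_n/x₀ = e^(−nδ), so x_15 = 39.6 × e^(−15 × 0.1565) = 39.6 × 0.09561 = 3.786 mm.

3.79 mm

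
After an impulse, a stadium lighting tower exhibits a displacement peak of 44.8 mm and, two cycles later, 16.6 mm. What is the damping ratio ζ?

Logarithmic decrement δ = (1/n)·ln(x₀/x_n) = (1/2)·ln(44.8/16.6) = (1/2)·ln(2.699) = 0.4964.
ζ = δ/√(4π² + δ²) = 0.4964/√(39.48 + 0.246) = 0.4964/6.303 = 0.07876.

0.0788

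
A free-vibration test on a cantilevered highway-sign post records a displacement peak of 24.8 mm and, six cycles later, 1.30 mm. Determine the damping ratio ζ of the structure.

Logarithmic decrement δ = (1/n)·ln(x₀/x_n) = (1/6)·ln(24.8/1.30) = (1/6)·ln(19.08) = 0.4914.
ζ = δ/√(4π² + δ²) = 0.4914/√(39.48 + 0.241) = 0.4914/6.302 = 0.07797.

0.0780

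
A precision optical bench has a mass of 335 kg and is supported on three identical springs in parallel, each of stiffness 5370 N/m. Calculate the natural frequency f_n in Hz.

1.10 Hz

Parallel springs add: k_eq = 3 × 5370 = 16110 N/m.
ω_n = √(k_eq/m) = √(16110/335) = √48.09 = 6.935 rad/s.
f_n = ω_n/(2π) = 6.935/6.283 = 1.104 Hz.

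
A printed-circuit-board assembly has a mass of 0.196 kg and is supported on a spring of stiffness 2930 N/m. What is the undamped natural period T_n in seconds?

0.0514 s

ω_n = √(k/m) = √(2930/0.196) = √14950 = 122.3 rad/s.
T_n = 2π/ω_n = 6.283/122.3 = 0.05139 s.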